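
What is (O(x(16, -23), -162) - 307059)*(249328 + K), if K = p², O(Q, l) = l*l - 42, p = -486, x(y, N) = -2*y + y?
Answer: -136362814068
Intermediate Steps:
x(y, N) = -y
O(Q, l) = -42 + l² (O(Q, l) = l² - 42 = -42 + l²)
K = 236196 (K = (-486)² = 236196)
(O(x(16, -23), -162) - 307059)*(249328 + K) = ((-42 + (-162)²) - 307059)*(249328 + 236196) = ((-42 + 26244) - 307059)*485524 = (26202 - 307059)*485524 = -280857*485524 = -136362814068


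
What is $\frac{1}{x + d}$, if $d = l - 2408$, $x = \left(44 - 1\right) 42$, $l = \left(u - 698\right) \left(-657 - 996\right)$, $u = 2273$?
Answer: $- \frac{1}{2604077} \approx -3.8401 \cdot 10^{-7}$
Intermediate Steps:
$l = -2603475$ ($l = \left(2273 - 698\right) \left(-657 - 996\right) = 1575 \left(-1653\right) = -2603475$)
$x = 1806$ ($x = 43 \cdot 42 = 1806$)
$d = -2605883$ ($d = -2603475 - 2408 = -2605883$)
$\frac{1}{x + d} = \frac{1}{1806 - 2605883} = \frac{1}{-2604077} = - \frac{1}{2604077}$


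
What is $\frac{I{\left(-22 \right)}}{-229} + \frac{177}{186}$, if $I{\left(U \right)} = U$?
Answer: $\frac{14875}{14198} \approx 1.0477$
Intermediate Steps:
$\frac{I{\left(-22 \right)}}{-229} + \frac{177}{186} = - \frac{22}{-229} + \frac{177}{186} = \left(-22\right) \left(- \frac{1}{229}\right) + 177 \cdot \frac{1}{186} = \frac{22}{229} + \frac{59}{62} = \frac{14875}{14198}$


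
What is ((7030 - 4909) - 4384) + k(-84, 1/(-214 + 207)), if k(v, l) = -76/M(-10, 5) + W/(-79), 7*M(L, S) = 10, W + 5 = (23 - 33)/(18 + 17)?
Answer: -6404108/2765 ≈ -2316.1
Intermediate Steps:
W = -37/7 (W = -5 + (23 - 33)/(18 + 17) = -5 - 10/35 = -5 - 10*1/35 = -5 - 2/7 = -37/7 ≈ -5.2857)
M(L, S) = 10/7 (M(L, S) = (⅐)*10 = 10/7)
k(v, l) = -146913/2765 (k(v, l) = -76/10/7 - 37/7/(-79) = -76*7/10 - 37/7*(-1/79) = -266/5 + 37/553 = -146913/2765)
((7030 - 4909) - 4384) + k(-84, 1/(-214 + 207)) = ((7030 - 4909) - 4384) - 146913/2765 = (2121 - 4384) - 146913/2765 = -2263 - 146913/2765 = -6404108/2765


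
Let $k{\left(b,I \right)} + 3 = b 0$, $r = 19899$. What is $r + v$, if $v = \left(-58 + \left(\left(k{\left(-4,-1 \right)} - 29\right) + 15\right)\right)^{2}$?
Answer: $25524$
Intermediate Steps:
$k{\left(b,I \right)} = -3$ ($k{\left(b,I \right)} = -3 + b 0 = -3 + 0 = -3$)
$v = 5625$ ($v = \left(-58 + \left(\left(-3 - 29\right) + 15\right)\right)^{2} = \left(-58 + \left(-32 + 15\right)\right)^{2} = \left(-58 - 17\right)^{2} = \left(-75\right)^{2} = 5625$)
$r + v = 19899 + 5625 = 25524$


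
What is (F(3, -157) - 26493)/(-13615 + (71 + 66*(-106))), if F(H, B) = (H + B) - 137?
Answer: 6696/5135 ≈ 1.3040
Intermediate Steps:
F(H, B) = -137 + B + H (F(H, B) = (B + H) - 137 = -137 + B + H)
(F(3, -157) - 26493)/(-13615 + (71 + 66*(-106))) = ((-137 - 157 + 3) - 26493)/(-13615 + (71 + 66*(-106))) = (-291 - 26493)/(-13615 + (71 - 6996)) = -26784/(-13615 - 6925) = -26784/(-20540) = -26784*(-1/20540) = 6696/5135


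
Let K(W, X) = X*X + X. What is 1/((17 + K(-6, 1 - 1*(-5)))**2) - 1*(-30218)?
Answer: 105188859/3481 ≈ 30218.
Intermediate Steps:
K(W, X) = X + X**2 (K(W, X) = X**2 + X = X + X**2)
1/((17 + K(-6, 1 - 1*(-5)))**2) - 1*(-30218) = 1/((17 + (1 - 1*(-5))*(1 + (1 - 1*(-5))))**2) - 1*(-30218) = 1/((17 + (1 + 5)*(1 + (1 + 5)))**2) + 30218 = 1/((17 + 6*(1 + 6))**2) + 30218 = 1/((17 + 6*7)**2) + 30218 = 1/((17 + 42)**2) + 30218 = 1/(59**2) + 30218 = 1/3481 + 30218 = 105188859/3481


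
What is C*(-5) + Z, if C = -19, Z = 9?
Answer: 104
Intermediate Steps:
C*(-5) + Z = -19*(-5) + 9 = 95 + 9 = 104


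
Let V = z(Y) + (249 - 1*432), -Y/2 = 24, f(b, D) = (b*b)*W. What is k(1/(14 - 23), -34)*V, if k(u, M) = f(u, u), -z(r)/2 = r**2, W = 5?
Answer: -7985/27 ≈ -295.74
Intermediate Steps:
f(b, D) = 5*b**2 (f(b, D) = (b*b)*5 = b**2*5 = 5*b**2)
Y = -48 (Y = -2*24 = -48)
z(r) = -2*r**2
k(u, M) = 5*u**2
V = -4791 (V = -2*(-48)**2 + (249 - 1*432) = -2*2304 + (249 - 432) = -4608 - 183 = -4791)
k(1/(14 - 23), -34)*V = (5*(1/(14 - 23))**2)*(-4791) = (5*(1/(-9))**2)*(-4791) = (5*(-1/9)**2)*(-4791) = (5*(1/81))*(-4791) = (5/81)*(-4791) = -7985/27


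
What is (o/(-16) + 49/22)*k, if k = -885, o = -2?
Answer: -183195/88 ≈ -2081.8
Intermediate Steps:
(o/(-16) + 49/22)*k = (-2/(-16) + 49/22)*(-885) = (-2*(-1/16) + 49*(1/22))*(-885) = (⅛ + 49/22)*(-885) = (207/88)*(-885) = -183195/88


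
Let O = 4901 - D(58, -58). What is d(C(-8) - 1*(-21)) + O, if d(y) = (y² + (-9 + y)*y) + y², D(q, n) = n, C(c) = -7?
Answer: 5421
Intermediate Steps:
O = 4959 (O = 4901 - 1*(-58) = 4901 + 58 = 4959)
d(y) = 2*y² + y*(-9 + y) (d(y) = (y² + y*(-9 + y)) + y² = 2*y² + y*(-9 + y))
d(C(-8) - 1*(-21)) + O = 3*(-7 - 1*(-21))*(-3 + (-7 - 1*(-21))) + 4959 = 3*(-7 + 21)*(-3 + (-7 + 21)) + 4959 = 3*14*(-3 + 14) + 4959 = 3*14*11 + 4959 = 462 + 4959 = 5421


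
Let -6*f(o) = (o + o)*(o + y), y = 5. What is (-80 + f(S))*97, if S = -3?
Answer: -7566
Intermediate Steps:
f(o) = -o*(5 + o)/3 (f(o) = -(o + o)*(o + 5)/6 = -2*o*(5 + o)/6 = -o*(5 + o)/3)
(-80 + f(S))*97 = (-80 - ⅓*(-3)*(5 - 3))*97 = (-80 - ⅓*(-3)*2)*97 = (-80 + 2)*97 = -78*97 = -7566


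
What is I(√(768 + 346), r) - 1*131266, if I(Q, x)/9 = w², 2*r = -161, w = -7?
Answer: -130825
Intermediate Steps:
r = -161/2 (r = (½)*(-161) = -161/2 ≈ -80.500)
I(Q, x) = 441 (I(Q, x) = 9*(-7)² = 9*49 = 441)
I(√(768 + 346), r) - 1*131266 = 441 - 1*131266 = 441 - 131266 = -130825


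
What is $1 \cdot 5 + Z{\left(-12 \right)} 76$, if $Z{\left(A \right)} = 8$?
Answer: $613$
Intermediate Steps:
$1 \cdot 5 + Z{\left(-12 \right)} 76 = 1 \cdot 5 + 8 \cdot 76 = 5 + 608 = 613$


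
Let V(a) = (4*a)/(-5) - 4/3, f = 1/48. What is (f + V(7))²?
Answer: 305809/6400 ≈ 47.783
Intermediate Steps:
f = 1/48 ≈ 0.020833
V(a) = -4/3 - 4*a/5 (V(a) = (4*a)*(-⅕) - 4*⅓ = -4*a/5 - 4/3 = -4/3 - 4*a/5)
(f + V(7))² = (1/48 + (-4/3 - ⅘*7))² = (1/48 + (-4/3 - 28/5))² = (1/48 - 104/15)² = (-553/80)² = 305809/6400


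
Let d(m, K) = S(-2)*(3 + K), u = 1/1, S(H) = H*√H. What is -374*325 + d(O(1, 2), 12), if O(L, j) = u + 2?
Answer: -121550 - 30*I*√2 ≈ -1.2155e+5 - 42.426*I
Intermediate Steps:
S(H) = H^(3/2)
u = 1
O(L, j) = 3 (O(L, j) = 1 + 2 = 3)
d(m, K) = -2*I*√2*(3 + K) (d(m, K) = (-2)^(3/2)*(3 + K) = (-2*I*√2)*(3 + K) = -2*I*√2*(3 + K))
-374*325 + d(O(1, 2), 12) = -374*325 + 2*I*√2*(-3 - 1*12) = -121550 + 2*I*√2*(-3 - 12) = -121550 + 2*I*√2*(-15) = -121550 - 30*I*√2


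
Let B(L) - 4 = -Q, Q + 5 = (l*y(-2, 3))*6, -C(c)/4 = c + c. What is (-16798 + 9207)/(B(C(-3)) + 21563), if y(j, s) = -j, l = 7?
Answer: -7591/21488 ≈ -0.35327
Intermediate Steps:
C(c) = -8*c (C(c) = -4*(c + c) = -8*c)
Q = 79 (Q = -5 + (7*(-1*(-2)))*6 = -5 + (7*2)*6 = -5 + 14*6 = -5 + 84 = 79)
B(L) = -75 (B(L) = 4 - 1*79 = 4 - 79 = -75)
(-16798 + 9207)/(B(C(-3)) + 21563) = (-16798 + 9207)/(-75 + 21563) = -7591/21488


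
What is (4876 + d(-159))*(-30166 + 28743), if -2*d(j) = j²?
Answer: 22097767/2 ≈ 1.1049e+7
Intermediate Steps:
d(j) = -j²/2
(4876 + d(-159))*(-30166 + 28743) = (4876 - ½*(-159)²)*(-30166 + 28743) = (4876 - ½*25281)*(-1423) = (4876 - 25281/2)*(-1423) = -15529/2*(-1423) = 22097767/2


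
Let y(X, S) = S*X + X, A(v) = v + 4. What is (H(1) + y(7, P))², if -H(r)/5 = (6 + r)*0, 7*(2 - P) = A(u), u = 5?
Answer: 144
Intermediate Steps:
A(v) = 4 + v
P = 5/7 (P = 2 - (4 + 5)/7 = 2 - ⅐*9 = 2 - 9/7 = 5/7 ≈ 0.71429)
y(X, S) = X + S*X
H(r) = 0 (H(r) = -5*(6 + r)*0 = -5*0 = 0)
(H(1) + y(7, P))² = (0 + 7*(1 + 5/7))² = (0 + 7*(12/7))² = (0 + 12)² = 12² = 144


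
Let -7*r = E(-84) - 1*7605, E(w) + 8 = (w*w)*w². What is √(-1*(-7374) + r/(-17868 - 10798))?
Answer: √306904725455482/200662 ≈ 87.304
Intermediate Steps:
E(w) = -8 + w⁴ (E(w) = -8 + (w*w)*w² = -8 + w²*w² = -8 + w⁴)
r = -49779523/7 (r = -((-8 + (-84)⁴) - 1*7605)/7 = -((-8 + 49787136) - 7605)/7 = -(49787128 - 7605)/7 = -⅐*49779523 = -49779523/7 ≈ -7.1114e+6)
√(-1*(-7374) + r/(-17868 - 10798)) = √(-1*(-7374) - 49779523/(7*(-17868 - 10798))) = √(7374 - 49779523/7/(-28666)) = √(7374 - 49779523/7*(-1/28666)) = √(7374 + 49779523/200662) = √(1529461111/200662) = √306904725455482/200662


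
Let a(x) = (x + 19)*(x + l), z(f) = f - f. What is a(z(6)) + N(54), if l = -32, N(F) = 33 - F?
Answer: -629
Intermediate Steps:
z(f) = 0
a(x) = (-32 + x)*(19 + x) (a(x) = (x + 19)*(x - 32) = (19 + x)*(-32 + x) = (-32 + x)*(19 + x))
a(z(6)) + N(54) = (-608 + 0² - 13*0) + (33 - 1*54) = (-608 + 0 + 0) + (33 - 54) = -608 - 21 = -629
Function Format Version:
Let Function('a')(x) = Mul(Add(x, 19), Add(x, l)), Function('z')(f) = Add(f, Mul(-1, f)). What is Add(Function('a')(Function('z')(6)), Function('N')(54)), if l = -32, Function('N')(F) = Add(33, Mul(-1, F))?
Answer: -629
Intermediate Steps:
Function('z')(f) = 0
Function('a')(x) = Mul(Add(-32, x), Add(19, x)) (Function('a')(x) = Mul(Add(x, 19), Add(x, -32)) = Mul(Add(19, x), Add(-32, x)) = Mul(Add(-32, x), Add(19, x)))
Add(Function('a')(Function('z')(6)), Function('N')(54)) = Add(Add(-608, Pow(0, 2), Mul(-13, 0)), Add(33, Mul(-1, 54))) = Add(Add(-608, 0, 0), Add(33, -54)) = Add(-608, -21) = -629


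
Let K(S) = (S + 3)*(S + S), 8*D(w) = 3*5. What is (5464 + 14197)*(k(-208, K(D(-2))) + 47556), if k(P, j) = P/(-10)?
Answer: 4677037324/5 ≈ 9.3541e+8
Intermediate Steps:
D(w) = 15/8 (D(w) = (3*5)/8 = (⅛)*15 = 15/8)
K(S) = 2*S*(3 + S) (K(S) = (3 + S)*(2*S) = 2*S*(3 + S))
k(P, j) = -P/10 (k(P, j) = P*(-⅒) = -P/10)
(5464 + 14197)*(k(-208, K(D(-2))) + 47556) = (5464 + 14197)*(-⅒*(-208) + 47556) = 19661*(104/5 + 47556) = 19661*(237884/5) = 4677037324/5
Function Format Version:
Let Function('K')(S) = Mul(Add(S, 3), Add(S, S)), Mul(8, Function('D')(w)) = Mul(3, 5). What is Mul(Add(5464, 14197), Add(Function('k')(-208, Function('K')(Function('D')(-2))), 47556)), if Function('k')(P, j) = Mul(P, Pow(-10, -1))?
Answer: Rational(4677037324, 5) ≈ 9.3541e+8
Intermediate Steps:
Function('D')(w) = Rational(15, 8) (Function('D')(w) = Mul(Rational(1, 8), Mul(3, 5)) = Mul(Rational(1, 8), 15) = Rational(15, 8))
Function('K')(S) = Mul(2, S, Add(3, S)) (Function('K')(S) = Mul(Add(3, S), Mul(2, S)) = Mul(2, S, Add(3, S)))
Function('k')(P, j) = Mul(Rational(-1, 10), P) (Function('k')(P, j) = Mul(P, Rational(-1, 10)) = Mul(Rational(-1, 10), P))
Mul(Add(5464, 14197), Add(Function('k')(-208, Function('K')(Function('D')(-2))), 47556)) = Mul(Add(5464, 14197), Add(Mul(Rational(-1, 10), -208), 47556)) = Mul(19661, Add(Rational(104, 5), 47556)) = Mul(19661, Rational(237884, 5)) = Rational(4677037324, 5)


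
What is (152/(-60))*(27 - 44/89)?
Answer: -89642/1335 ≈ -67.148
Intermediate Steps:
(152/(-60))*(27 - 44/89) = (152*(-1/60))*(27 - 44*1/89) = -38*(27 - 44/89)/15 = -38/15*2359/89 = -89642/1335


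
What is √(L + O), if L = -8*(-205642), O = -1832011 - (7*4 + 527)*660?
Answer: 5*I*√22127 ≈ 743.76*I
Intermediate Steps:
O = -2198311 (O = -1832011 - (28 + 527)*660 = -1832011 - 555*660 = -1832011 - 1*366300 = -1832011 - 366300 = -2198311)
L = 1645136
√(L + O) = √(1645136 - 2198311) = √(-553175) = 5*I*√22127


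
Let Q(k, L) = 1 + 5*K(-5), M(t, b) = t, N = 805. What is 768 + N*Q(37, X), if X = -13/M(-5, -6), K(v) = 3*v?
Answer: -58802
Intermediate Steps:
X = 13/5 (X = -13/(-5) = -13*(-1/5) = 13/5 ≈ 2.6000)
Q(k, L) = -74 (Q(k, L) = 1 + 5*(3*(-5)) = 1 + 5*(-15) = 1 - 75 = -74)
768 + N*Q(37, X) = 768 + 805*(-74) = 768 - 59570 = -58802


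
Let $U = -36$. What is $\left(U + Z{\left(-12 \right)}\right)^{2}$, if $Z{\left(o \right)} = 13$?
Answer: $529$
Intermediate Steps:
$\left(U + Z{\left(-12 \right)}\right)^{2} = \left(-36 + 13\right)^{2} = \left(-23\right)^{2} = 529$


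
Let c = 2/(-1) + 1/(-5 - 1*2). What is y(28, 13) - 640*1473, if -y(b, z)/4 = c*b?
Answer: -942480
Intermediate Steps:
c = -15/7 (c = 2*(-1) + 1/(-5 - 2) = -2 + 1/(-7) = -2 + 1*(-1/7) = -2 - 1/7 = -15/7 ≈ -2.1429)
y(b, z) = 60*b/7 (y(b, z) = -(-60)*b/7 = 60*b/7)
y(28, 13) - 640*1473 = (60/7)*28 - 640*1473 = 240 - 942720 = -942480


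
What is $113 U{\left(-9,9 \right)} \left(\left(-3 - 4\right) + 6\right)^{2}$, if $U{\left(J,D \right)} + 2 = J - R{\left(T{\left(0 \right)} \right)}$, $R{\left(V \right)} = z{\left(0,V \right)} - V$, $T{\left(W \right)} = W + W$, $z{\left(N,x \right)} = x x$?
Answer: $-1243$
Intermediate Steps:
$z{\left(N,x \right)} = x^{2}$
$T{\left(W \right)} = 2 W$
$R{\left(V \right)} = V^{2} - V$
$U{\left(J,D \right)} = -2 + J$ ($U{\left(J,D \right)} = -2 + \left(J - 2 \cdot 0 \left(-1 + 2 \cdot 0\right)\right) = -2 + \left(J - 0 \left(-1 + 0\right)\right) = -2 + \left(J - 0 \left(-1\right)\right) = -2 + \left(J - 0\right) = -2 + \left(J + 0\right) = -2 + J$)
$113 U{\left(-9,9 \right)} \left(\left(-3 - 4\right) + 6\right)^{2} = 113 \left(-2 - 9\right) \left(\left(-3 - 4\right) + 6\right)^{2} = 113 \left(-11\right) \left(-7 + 6\right)^{2} = - 1243 \left(-1\right)^{2} = \left(-1243\right) 1 = -1243$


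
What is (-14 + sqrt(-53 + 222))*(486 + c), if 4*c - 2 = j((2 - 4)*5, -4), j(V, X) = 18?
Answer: -491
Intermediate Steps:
c = 5 (c = 1/2 + (1/4)*18 = 1/2 + 9/2 = 5)
(-14 + sqrt(-53 + 222))*(486 + c) = (-14 + sqrt(-53 + 222))*(486 + 5) = (-14 + sqrt(169))*491 = (-14 + 13)*491 = -1*491 = -491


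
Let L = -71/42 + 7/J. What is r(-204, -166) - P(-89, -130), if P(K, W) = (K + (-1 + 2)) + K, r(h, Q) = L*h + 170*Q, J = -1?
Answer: -183891/7 ≈ -26270.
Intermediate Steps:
L = -365/42 (L = -71/42 + 7/(-1) = -71*1/42 + 7*(-1) = -71/42 - 7 = -365/42 ≈ -8.6905)
r(h, Q) = 170*Q - 365*h/42 (r(h, Q) = -365*h/42 + 170*Q = 170*Q - 365*h/42)
P(K, W) = 1 + 2*K (P(K, W) = (K + 1) + K = (1 + K) + K = 1 + 2*K)
r(-204, -166) - P(-89, -130) = (170*(-166) - 365/42*(-204)) - (1 + 2*(-89)) = (-28220 + 12410/7) - (1 - 178) = -185130/7 - 1*(-177) = -185130/7 + 177 = -183891/7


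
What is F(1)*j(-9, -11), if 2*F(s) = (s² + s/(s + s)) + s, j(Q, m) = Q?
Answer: -45/4 ≈ -11.250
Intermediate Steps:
F(s) = ¼ + s/2 + s²/2 (F(s) = ((s² + s/(s + s)) + s)/2 = ((s² + s/((2*s))) + s)/2 = ((s² + (1/(2*s))*s) + s)/2 = ((s² + ½) + s)/2 = ((½ + s²) + s)/2 = (½ + s + s²)/2 = ¼ + s/2 + s²/2)
F(1)*j(-9, -11) = (¼ + (½)*1 + (½)*1²)*(-9) = (¼ + ½ + (½)*1)*(-9) = (¼ + ½ + ½)*(-9) = (5/4)*(-9) = -45/4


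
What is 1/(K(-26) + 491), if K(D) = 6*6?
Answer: 1/527 ≈ 0.0018975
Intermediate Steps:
K(D) = 36
1/(K(-26) + 491) = 1/(36 + 491) = 1/527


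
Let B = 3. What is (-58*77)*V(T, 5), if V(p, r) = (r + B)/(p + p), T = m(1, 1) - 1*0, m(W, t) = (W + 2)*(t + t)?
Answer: -8932/3 ≈ -2977.3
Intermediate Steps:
m(W, t) = 2*t*(2 + W) (m(W, t) = (2 + W)*(2*t) = 2*t*(2 + W))
T = 6 (T = 2*1*(2 + 1) - 1*0 = 2*1*3 + 0 = 6 + 0 = 6)
V(p, r) = (3 + r)/(2*p) (V(p, r) = (r + 3)/(p + p) = (3 + r)/((2*p)) = (3 + r)*(1/(2*p)) = (3 + r)/(2*p))
(-58*77)*V(T, 5) = (-58*77)*((½)*(3 + 5)/6) = -2233*8/6 = -4466*⅔ = -8932/3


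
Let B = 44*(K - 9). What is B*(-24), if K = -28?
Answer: 39072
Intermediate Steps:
B = -1628 (B = 44*(-28 - 9) = 44*(-37) = -1628)
B*(-24) = -1628*(-24) = 39072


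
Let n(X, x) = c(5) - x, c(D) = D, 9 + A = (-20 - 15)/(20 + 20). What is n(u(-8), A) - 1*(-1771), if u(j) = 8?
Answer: 14287/8 ≈ 1785.9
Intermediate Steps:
A = -79/8 (A = -9 + (-20 - 15)/(20 + 20) = -9 - 35/40 = -9 - 35*1/40 = -9 - 7/8 = -79/8 ≈ -9.8750)
n(X, x) = 5 - x
n(u(-8), A) - 1*(-1771) = (5 - 1*(-79/8)) - 1*(-1771) = (5 + 79/8) + 1771 = 119/8 + 1771 = 14287/8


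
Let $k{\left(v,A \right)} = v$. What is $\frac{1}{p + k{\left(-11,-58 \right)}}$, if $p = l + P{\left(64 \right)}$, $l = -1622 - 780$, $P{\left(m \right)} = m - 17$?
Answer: $- \frac{1}{2366} \approx -0.00042265$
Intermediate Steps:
$P{\left(m \right)} = -17 + m$
$l = -2402$ ($l = -1622 - 780 = -2402$)
$p = -2355$ ($p = -2402 + \left(-17 + 64\right) = -2402 + 47 = -2355$)
$\frac{1}{p + k{\left(-11,-58 \right)}} = \frac{1}{-2355 - 11} = \frac{1}{-2366} = - \frac{1}{2366}$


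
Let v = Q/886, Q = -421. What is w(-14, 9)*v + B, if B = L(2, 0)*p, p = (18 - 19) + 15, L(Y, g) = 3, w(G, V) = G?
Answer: 21553/443 ≈ 48.652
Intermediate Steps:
p = 14 (p = -1 + 15 = 14)
v = -421/886 ≈ -0.47517
B = 42 (B = 3*14 = 42)
w(-14, 9)*v + B = -14*(-421/886) + 42 = 2947/443 + 42 = 21553/443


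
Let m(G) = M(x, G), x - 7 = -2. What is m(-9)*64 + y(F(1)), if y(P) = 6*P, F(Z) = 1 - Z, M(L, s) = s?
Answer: -576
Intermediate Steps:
x = 5 (x = 7 - 2 = 5)
m(G) = G
m(-9)*64 + y(F(1)) = -9*64 + 6*(1 - 1*1) = -576 + 6*(1 - 1) = -576 + 6*0 = -576 + 0 = -576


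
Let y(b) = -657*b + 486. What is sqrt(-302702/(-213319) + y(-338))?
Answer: sqrt(10127292388690010)/213319 ≈ 471.76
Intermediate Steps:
y(b) = 486 - 657*b
sqrt(-302702/(-213319) + y(-338)) = sqrt(-302702/(-213319) + (486 - 657*(-338))) = sqrt(-302702*(-1/213319) + (486 + 222066)) = sqrt(302702/213319 + 222552) = sqrt(47474872790/213319) = sqrt(10127292388690010)/213319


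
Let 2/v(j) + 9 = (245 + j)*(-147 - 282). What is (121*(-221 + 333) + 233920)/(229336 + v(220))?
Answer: 24684589584/22875577991 ≈ 1.0791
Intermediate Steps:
v(j) = 2/(-105114 - 429*j) (v(j) = 2/(-9 + (245 + j)*(-147 - 282)) = 2/(-9 + (245 + j)*(-429)) = 2/(-9 + (-105105 - 429*j)) = 2/(-105114 - 429*j))
(121*(-221 + 333) + 233920)/(229336 + v(220)) = (121*(-221 + 333) + 233920)/(229336 - 2/(105114 + 429*220)) = (121*112 + 233920)/(229336 - 2/(105114 + 94380)) = (13552 + 233920)/(229336 - 2/199494) = 247472/(229336 - 2*1/199494) = 247472/(229336 - 1/99747) = 247472/(22875577991/99747) = 247472*(99747/22875577991) = 24684589584/22875577991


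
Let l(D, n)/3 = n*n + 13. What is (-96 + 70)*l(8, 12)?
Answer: -12246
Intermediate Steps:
l(D, n) = 39 + 3*n² (l(D, n) = 3*(n*n + 13) = 3*(n² + 13) = 3*(13 + n²) = 39 + 3*n²)
(-96 + 70)*l(8, 12) = (-96 + 70)*(39 + 3*12²) = -26*(39 + 3*144) = -26*(39 + 432) = -26*471 = -12246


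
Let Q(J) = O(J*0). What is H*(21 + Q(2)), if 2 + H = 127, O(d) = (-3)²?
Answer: 3750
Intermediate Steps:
O(d) = 9
H = 125 (H = -2 + 127 = 125)
Q(J) = 9
H*(21 + Q(2)) = 125*(21 + 9) = 125*30 = 3750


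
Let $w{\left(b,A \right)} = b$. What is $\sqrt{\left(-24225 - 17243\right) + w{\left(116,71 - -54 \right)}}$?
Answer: $2 i \sqrt{10338} \approx 203.35 i$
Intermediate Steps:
$\sqrt{\left(-24225 - 17243\right) + w{\left(116,71 - -54 \right)}} = \sqrt{\left(-24225 - 17243\right) + 116} = \sqrt{-41468 + 116} = \sqrt{-41352} = 2 i \sqrt{10338}$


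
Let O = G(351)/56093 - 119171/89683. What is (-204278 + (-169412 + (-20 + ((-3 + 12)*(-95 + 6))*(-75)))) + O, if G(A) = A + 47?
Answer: -1577775279121634/5030588519 ≈ -3.1364e+5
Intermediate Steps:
G(A) = 47 + A
O = -6648965069/5030588519 (O = (47 + 351)/56093 - 119171/89683 = 398*(1/56093) - 119171*1/89683 = 398/56093 - 119171/89683 = -6648965069/5030588519 ≈ -1.3217)
(-204278 + (-169412 + (-20 + ((-3 + 12)*(-95 + 6))*(-75)))) + O = (-204278 + (-169412 + (-20 + ((-3 + 12)*(-95 + 6))*(-75)))) - 6648965069/5030588519 = (-204278 + (-169412 + (-20 + (9*(-89))*(-75)))) - 6648965069/5030588519 = (-204278 + (-169412 + (-20 - 801*(-75)))) - 6648965069/5030588519 = (-204278 + (-169412 + (-20 + 60075))) - 6648965069/5030588519 = (-204278 + (-169412 + 60055)) - 6648965069/5030588519 = (-204278 - 109357) - 6648965069/5030588519 = -313635 - 6648965069/5030588519 = -1577775279121634/5030588519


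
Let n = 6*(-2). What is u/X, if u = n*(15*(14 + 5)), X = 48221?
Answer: -3420/48221 ≈ -0.070923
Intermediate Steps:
n = -12
u = -3420 (u = -180*(14 + 5) = -180*19 = -12*285 = -3420)
u/X = -3420/48221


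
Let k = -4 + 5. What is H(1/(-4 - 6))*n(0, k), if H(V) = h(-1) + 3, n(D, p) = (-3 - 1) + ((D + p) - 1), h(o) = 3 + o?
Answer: -20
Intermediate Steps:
k = 1
n(D, p) = -5 + D + p (n(D, p) = -4 + (-1 + D + p) = -5 + D + p)
H(V) = 5 (H(V) = (3 - 1) + 3 = 2 + 3 = 5)
H(1/(-4 - 6))*n(0, k) = 5*(-5 + 0 + 1) = 5*(-4) = -20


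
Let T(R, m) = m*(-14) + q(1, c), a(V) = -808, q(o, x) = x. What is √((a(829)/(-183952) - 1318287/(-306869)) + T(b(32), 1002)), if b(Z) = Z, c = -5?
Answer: I*√698477640861280132289326/7056145786 ≈ 118.44*I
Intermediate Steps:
T(R, m) = -5 - 14*m (T(R, m) = m*(-14) - 5 = -14*m - 5 = -5 - 14*m)
√((a(829)/(-183952) - 1318287/(-306869)) + T(b(32), 1002)) = √((-808/(-183952) - 1318287/(-306869)) + (-5 - 14*1002)) = √((-808*(-1/183952) - 1318287*(-1/306869)) + (-5 - 14028)) = √((101/22994 + 1318287/306869) - 14033) = √(30343685047/7056145786 - 14033) = √(-98988550129891/7056145786) = I*√698477640861280132289326/7056145786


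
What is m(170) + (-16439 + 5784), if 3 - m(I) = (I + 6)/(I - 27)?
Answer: -138492/13 ≈ -10653.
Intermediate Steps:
m(I) = 3 - (6 + I)/(-27 + I) (m(I) = 3 - (I + 6)/(I - 27) = 3 - (6 + I)/(-27 + I))
m(170) + (-16439 + 5784) = (-87 + 2*170)/(-27 + 170) + (-16439 + 5784) = (-87 + 340)/143 - 10655 = (1/143)*253 - 10655 = 23/13 - 10655 = -138492/13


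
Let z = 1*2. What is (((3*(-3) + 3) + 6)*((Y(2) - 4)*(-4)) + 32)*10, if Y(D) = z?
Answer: 320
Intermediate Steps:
z = 2
Y(D) = 2
(((3*(-3) + 3) + 6)*((Y(2) - 4)*(-4)) + 32)*10 = (((3*(-3) + 3) + 6)*((2 - 4)*(-4)) + 32)*10 = (((-9 + 3) + 6)*(-2*(-4)) + 32)*10 = ((-6 + 6)*8 + 32)*10 = (0*8 + 32)*10 = (0 + 32)*10 = 32*10 = 320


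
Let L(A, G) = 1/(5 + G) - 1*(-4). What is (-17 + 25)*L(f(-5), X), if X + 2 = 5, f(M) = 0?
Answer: 33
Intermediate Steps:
X = 3 (X = -2 + 5 = 3)
L(A, G) = 4 + 1/(5 + G) (L(A, G) = 1/(5 + G) + 4 = 4 + 1/(5 + G))
(-17 + 25)*L(f(-5), X) = (-17 + 25)*((21 + 4*3)/(5 + 3)) = 8*((21 + 12)/8) = 8*((⅛)*33) = 8*(33/8) = 33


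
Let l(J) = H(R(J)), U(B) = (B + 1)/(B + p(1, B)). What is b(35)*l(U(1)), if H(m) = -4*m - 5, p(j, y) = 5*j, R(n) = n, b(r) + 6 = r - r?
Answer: 38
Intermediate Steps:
b(r) = -6 (b(r) = -6 + (r - r) = -6 + 0 = -6)
U(B) = (1 + B)/(5 + B) (U(B) = (B + 1)/(B + 5*1) = (1 + B)/(B + 5) = (1 + B)/(5 + B))
H(m) = -5 - 4*m
l(J) = -5 - 4*J
b(35)*l(U(1)) = -6*(-5 - 4*(1 + 1)/(5 + 1)) = -6*(-5 - 4*2/6) = -6*(-5 - 2*2/3) = -6*(-5 - 4*1/3) = -6*(-5 - 4/3) = -6*(-19/3) = 38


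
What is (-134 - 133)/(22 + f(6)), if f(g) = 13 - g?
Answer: -267/29 ≈ -9.2069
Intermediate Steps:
(-134 - 133)/(22 + f(6)) = (-134 - 133)/(22 + (13 - 1*6)) = -267/(22 + (13 - 6)) = -267/(22 + 7) = -267/29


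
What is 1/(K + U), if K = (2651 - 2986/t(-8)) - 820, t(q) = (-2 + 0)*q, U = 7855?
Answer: 8/75995 ≈ 0.00010527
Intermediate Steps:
t(q) = -2*q
K = 13155/8 (K = (2651 - 2986/((-2*(-8)))) - 820 = (2651 - 2986/16) - 820 = (2651 - 2986*1/16) - 820 = (2651 - 1493/8) - 820 = 19715/8 - 820 = 13155/8 ≈ 1644.4)
1/(K + U) = 1/(13155/8 + 7855) = 1/(75995/8) = 8/75995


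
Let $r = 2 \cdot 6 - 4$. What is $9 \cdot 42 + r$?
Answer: $386$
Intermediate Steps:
$r = 8$ ($r = 12 - 4 = 8$)
$9 \cdot 42 + r = 9 \cdot 42 + 8 = 378 + 8 = 386$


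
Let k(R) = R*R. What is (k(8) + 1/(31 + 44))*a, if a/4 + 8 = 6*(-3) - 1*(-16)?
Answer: -38408/15 ≈ -2560.5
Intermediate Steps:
k(R) = R²
a = -40 (a = -32 + 4*(6*(-3) - 1*(-16)) = -32 + 4*(-18 + 16) = -32 + 4*(-2) = -32 - 8 = -40)
(k(8) + 1/(31 + 44))*a = (8² + 1/(31 + 44))*(-40) = (64 + 1/75)*(-40) = (4801/75)*(-40) = -38408/15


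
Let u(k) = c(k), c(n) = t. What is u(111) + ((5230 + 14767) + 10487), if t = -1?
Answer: 30483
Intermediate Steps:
c(n) = -1
u(k) = -1
u(111) + ((5230 + 14767) + 10487) = -1 + ((5230 + 14767) + 10487) = -1 + (19997 + 10487) = -1 + 30484 = 30483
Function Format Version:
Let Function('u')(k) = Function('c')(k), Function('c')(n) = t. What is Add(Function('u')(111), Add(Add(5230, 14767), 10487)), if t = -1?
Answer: 30483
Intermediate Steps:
Function('c')(n) = -1
Function('u')(k) = -1
Add(Function('u')(111), Add(Add(5230, 14767), 10487)) = Add(-1, Add(Add(5230, 14767), 10487)) = Add(-1, Add(19997, 10487)) = Add(-1, 30484) = 30483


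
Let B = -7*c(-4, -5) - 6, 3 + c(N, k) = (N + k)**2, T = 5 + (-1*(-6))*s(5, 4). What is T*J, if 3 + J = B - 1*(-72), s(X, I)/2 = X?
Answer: -31395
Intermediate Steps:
s(X, I) = 2*X
T = 65 (T = 5 + (-1*(-6))*(2*5) = 5 + 6*10 = 5 + 60 = 65)
c(N, k) = -3 + (N + k)**2
B = -552 (B = -7*(-3 + (-4 - 5)**2) - 6 = -7*(-3 + (-9)**2) - 6 = -7*(-3 + 81) - 6 = -7*78 - 6 = -546 - 6 = -552)
J = -483 (J = -3 + (-552 - 1*(-72)) = -3 + (-552 + 72) = -3 - 480 = -483)
T*J = 65*(-483) = -31395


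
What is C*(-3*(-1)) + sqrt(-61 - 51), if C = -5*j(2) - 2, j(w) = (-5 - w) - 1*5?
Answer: 174 + 4*I*sqrt(7) ≈ 174.0 + 10.583*I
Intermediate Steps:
j(w) = -10 - w (j(w) = (-5 - w) - 5 = -10 - w)
C = 58 (C = -5*(-10 - 1*2) - 2 = -5*(-10 - 2) - 2 = -5*(-12) - 2 = 60 - 2 = 58)
C*(-3*(-1)) + sqrt(-61 - 51) = 58*(-3*(-1)) + sqrt(-61 - 51) = 58*3 + sqrt(-112) = 174 + 4*I*sqrt(7)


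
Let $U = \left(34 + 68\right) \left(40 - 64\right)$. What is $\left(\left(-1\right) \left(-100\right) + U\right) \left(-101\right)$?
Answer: $237148$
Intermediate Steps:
$U = -2448$ ($U = 102 \left(-24\right) = -2448$)
$\left(\left(-1\right) \left(-100\right) + U\right) \left(-101\right) = \left(\left(-1\right) \left(-100\right) - 2448\right) \left(-101\right) = \left(100 - 2448\right) \left(-101\right) = \left(-2348\right) \left(-101\right) = 237148$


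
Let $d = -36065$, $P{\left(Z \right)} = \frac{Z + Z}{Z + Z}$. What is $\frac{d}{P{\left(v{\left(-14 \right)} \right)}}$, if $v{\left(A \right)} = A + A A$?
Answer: $-36065$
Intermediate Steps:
$v{\left(A \right)} = A + A^{2}$
$P{\left(Z \right)} = 1$ ($P{\left(Z \right)} = \frac{2 Z}{2 Z} = 2 Z \frac{1}{2 Z} = 1$)
$\frac{d}{P{\left(v{\left(-14 \right)} \right)}} = - \frac{36065}{1} = \left(-36065\right) 1 = -36065$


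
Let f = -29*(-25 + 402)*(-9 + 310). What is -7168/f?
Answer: 1024/470119 ≈ 0.0021782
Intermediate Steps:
f = -3290833 (f = -10933*301 = -29*113477 = -3290833)
-7168/f = -7168/(-3290833) = -7168*(-1/3290833) = 1024/470119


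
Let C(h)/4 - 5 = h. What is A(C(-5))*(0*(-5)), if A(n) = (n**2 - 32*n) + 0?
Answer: 0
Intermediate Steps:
C(h) = 20 + 4*h
A(n) = n**2 - 32*n
A(C(-5))*(0*(-5)) = ((20 + 4*(-5))*(-32 + (20 + 4*(-5))))*(0*(-5)) = ((20 - 20)*(-32 + (20 - 20)))*0 = (0*(-32 + 0))*0 = (0*(-32))*0 = 0*0 = 0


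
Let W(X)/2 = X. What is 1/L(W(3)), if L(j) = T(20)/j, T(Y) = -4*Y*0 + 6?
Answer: 1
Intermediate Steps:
T(Y) = 6 (T(Y) = 0 + 6 = 6)
W(X) = 2*X
L(j) = 6/j
1/L(W(3)) = 1/(6/((2*3))) = 1/(6/6) = 1/(6*(⅙)) = 1/1 = 1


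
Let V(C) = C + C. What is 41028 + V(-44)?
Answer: 40940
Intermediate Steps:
V(C) = 2*C
41028 + V(-44) = 41028 + 2*(-44) = 41028 - 88 = 40940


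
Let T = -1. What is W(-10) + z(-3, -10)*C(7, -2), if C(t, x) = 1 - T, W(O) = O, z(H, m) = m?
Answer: -30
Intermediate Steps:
C(t, x) = 2 (C(t, x) = 1 - 1*(-1) = 1 + 1 = 2)
W(-10) + z(-3, -10)*C(7, -2) = -10 - 10*2 = -10 - 20 = -30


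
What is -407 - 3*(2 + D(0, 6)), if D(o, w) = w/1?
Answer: -431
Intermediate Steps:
D(o, w) = w (D(o, w) = w*1 = w)
-407 - 3*(2 + D(0, 6)) = -407 - 3*(2 + 6) = -407 - 3*8 = -407 - 1*24 = -407 - 24 = -431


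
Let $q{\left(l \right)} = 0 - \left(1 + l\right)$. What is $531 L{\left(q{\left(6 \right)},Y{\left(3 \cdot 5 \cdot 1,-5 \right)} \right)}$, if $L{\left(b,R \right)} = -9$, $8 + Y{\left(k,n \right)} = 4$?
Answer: $-4779$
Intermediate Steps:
$Y{\left(k,n \right)} = -4$ ($Y{\left(k,n \right)} = -8 + 4 = -4$)
$q{\left(l \right)} = -1 - l$
$531 L{\left(q{\left(6 \right)},Y{\left(3 \cdot 5 \cdot 1,-5 \right)} \right)} = 531 \left(-9\right) = -4779$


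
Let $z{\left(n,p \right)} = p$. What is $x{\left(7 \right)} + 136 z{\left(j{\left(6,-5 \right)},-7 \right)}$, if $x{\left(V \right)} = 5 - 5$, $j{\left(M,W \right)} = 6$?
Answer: $-952$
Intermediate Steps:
$x{\left(V \right)} = 0$ ($x{\left(V \right)} = 5 - 5 = 0$)
$x{\left(7 \right)} + 136 z{\left(j{\left(6,-5 \right)},-7 \right)} = 0 + 136 \left(-7\right) = 0 - 952 = -952$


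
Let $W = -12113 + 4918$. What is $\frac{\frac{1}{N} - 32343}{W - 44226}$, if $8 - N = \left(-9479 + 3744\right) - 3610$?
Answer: $\frac{302504078}{480940613} \approx 0.62898$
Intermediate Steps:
$W = -7195$
$N = 9353$ ($N = 8 - \left(\left(-9479 + 3744\right) - 3610\right) = 8 - \left(-5735 - 3610\right) = 8 - -9345 = 8 + 9345 = 9353$)
$\frac{\frac{1}{N} - 32343}{W - 44226} = \frac{\frac{1}{9353} - 32343}{-7195 - 44226} = \frac{\frac{1}{9353} - 32343}{-51421} = \left(- \frac{302504078}{9353}\right) \left(- \frac{1}{51421}\right) = \frac{302504078}{480940613}$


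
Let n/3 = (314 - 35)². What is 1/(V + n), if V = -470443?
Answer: -1/236920 ≈ -4.2208e-6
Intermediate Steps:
n = 233523 (n = 3*(314 - 35)² = 3*279² = 3*77841 = 233523)
1/(V + n) = 1/(-470443 + 233523) = 1/(-236920) = -1/236920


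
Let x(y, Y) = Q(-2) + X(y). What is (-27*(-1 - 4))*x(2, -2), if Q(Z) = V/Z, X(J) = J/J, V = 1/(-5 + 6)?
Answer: 135/2 ≈ 67.500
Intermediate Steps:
V = 1 (V = 1/1 = 1)
X(J) = 1
Q(Z) = 1/Z
x(y, Y) = ½ (x(y, Y) = 1/(-2) + 1 = -½ + 1 = ½)
(-27*(-1 - 4))*x(2, -2) = -27*(-1 - 4)*(½) = -(-135)*(½) = -27*(-5)*(½) = 135*(½) = 135/2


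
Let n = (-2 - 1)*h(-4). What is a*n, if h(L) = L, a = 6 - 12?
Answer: -72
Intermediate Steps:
a = -6
n = 12 (n = (-2 - 1)*(-4) = -3*(-4) = 12)
a*n = -6*12 = -72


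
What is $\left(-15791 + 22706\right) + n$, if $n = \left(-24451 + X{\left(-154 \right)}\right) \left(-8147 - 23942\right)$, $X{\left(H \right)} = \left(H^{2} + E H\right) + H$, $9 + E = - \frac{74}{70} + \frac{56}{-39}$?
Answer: $- \frac{5510932084}{195} \approx -2.8261 \cdot 10^{7}$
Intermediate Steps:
$E = - \frac{15688}{1365}$ ($E = -9 + \left(- \frac{74}{70} + \frac{56}{-39}\right) = -9 + \left(\left(-74\right) \frac{1}{70} + 56 \left(- \frac{1}{39}\right)\right) = -9 - \frac{3403}{1365} = - \frac{15688}{1365} \approx -11.493$)
$X{\left(H \right)} = H^{2} - \frac{14323 H}{1365}$ ($X{\left(H \right)} = \left(H^{2} - \frac{15688 H}{1365}\right) + H = H^{2} - \frac{14323 H}{1365}$)
$n = - \frac{5512280509}{195}$ ($n = \left(-24451 + \frac{1}{1365} \left(-154\right) \left(-14323 + 1365 \left(-154\right)\right)\right) \left(-8147 - 23942\right) = \left(-24451 + \frac{1}{1365} \left(-154\right) \left(-14323 - 210210\right)\right) \left(-32089\right) = \left(-24451 + \frac{1}{1365} \left(-154\right) \left(-224533\right)\right) \left(-32089\right) = \left(-24451 + \frac{4939726}{195}\right) \left(-32089\right) = \frac{171781}{195} \left(-32089\right) = - \frac{5512280509}{195} \approx -2.8268 \cdot 10^{7}$)
$\left(-15791 + 22706\right) + n = \left(-15791 + 22706\right) - \frac{5512280509}{195} = 6915 - \frac{5512280509}{195} = - \frac{5510932084}{195}$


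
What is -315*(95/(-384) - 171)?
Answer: 6904695/128 ≈ 53943.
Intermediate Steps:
-315*(95/(-384) - 171) = -315*(95*(-1/384) - 171) = -315*(-95/384 - 171) = -315*(-65759/384) = 6904695/128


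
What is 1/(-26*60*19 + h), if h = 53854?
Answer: 1/24214 ≈ 4.1298e-5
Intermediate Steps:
1/(-26*60*19 + h) = 1/(-26*60*19 + 53854) = 1/(-1560*19 + 53854) = 1/(-29640 + 53854) = 1/24214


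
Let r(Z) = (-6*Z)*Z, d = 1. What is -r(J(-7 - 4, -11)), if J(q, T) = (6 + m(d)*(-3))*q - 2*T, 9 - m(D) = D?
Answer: 290400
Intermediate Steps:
m(D) = 9 - D
J(q, T) = -18*q - 2*T (J(q, T) = (6 + (9 - 1*1)*(-3))*q - 2*T = (6 + (9 - 1)*(-3))*q - 2*T = (6 + 8*(-3))*q - 2*T = (6 - 24)*q - 2*T = -18*q - 2*T)
r(Z) = -6*Z**2
-r(J(-7 - 4, -11)) = -(-6)*(-18*(-7 - 4) - 2*(-11))**2 = -(-6)*(-18*(-11) + 22)**2 = -(-6)*(198 + 22)**2 = -(-6)*220**2 = -(-6)*48400 = -1*(-290400) = 290400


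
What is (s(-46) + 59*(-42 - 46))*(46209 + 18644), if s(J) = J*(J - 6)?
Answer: -181588400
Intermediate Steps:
s(J) = J*(-6 + J)
(s(-46) + 59*(-42 - 46))*(46209 + 18644) = (-46*(-6 - 46) + 59*(-42 - 46))*(46209 + 18644) = (-46*(-52) + 59*(-88))*64853 = (2392 - 5192)*64853 = -2800*64853 = -181588400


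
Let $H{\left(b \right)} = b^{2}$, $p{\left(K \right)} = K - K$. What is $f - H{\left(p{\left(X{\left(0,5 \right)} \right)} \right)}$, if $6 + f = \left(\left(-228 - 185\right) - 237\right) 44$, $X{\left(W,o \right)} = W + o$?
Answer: $-28606$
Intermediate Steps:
$p{\left(K \right)} = 0$
$f = -28606$ ($f = -6 + \left(\left(-228 - 185\right) - 237\right) 44 = -6 + \left(-413 - 237\right) 44 = -6 - 28600 = -28606$)
$f - H{\left(p{\left(X{\left(0,5 \right)} \right)} \right)} = -28606 - 0^{2} = -28606 - 0 = -28606 + 0 = -28606$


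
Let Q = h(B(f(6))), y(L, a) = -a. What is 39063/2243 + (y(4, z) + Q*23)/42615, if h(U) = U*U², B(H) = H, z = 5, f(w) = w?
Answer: 1675801754/95585445 ≈ 17.532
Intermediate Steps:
h(U) = U³
Q = 216 (Q = 6³ = 216)
39063/2243 + (y(4, z) + Q*23)/42615 = 39063/2243 + (-1*5 + 216*23)/42615 = 39063*(1/2243) + (-5 + 4968)*(1/42615) = 39063/2243 + 4963*(1/42615) = 39063/2243 + 4963/42615 = 1675801754/95585445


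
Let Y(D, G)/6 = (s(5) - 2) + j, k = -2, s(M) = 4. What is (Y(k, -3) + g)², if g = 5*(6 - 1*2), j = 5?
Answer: 3844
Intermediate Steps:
Y(D, G) = 42 (Y(D, G) = 6*((4 - 2) + 5) = 6*(2 + 5) = 6*7 = 42)
g = 20 (g = 5*(6 - 2) = 5*4 = 20)
(Y(k, -3) + g)² = (42 + 20)² = 62² = 3844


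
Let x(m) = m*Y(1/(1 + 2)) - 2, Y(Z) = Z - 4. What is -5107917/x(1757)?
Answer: 15323751/19333 ≈ 792.62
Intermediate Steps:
Y(Z) = -4 + Z
x(m) = -2 - 11*m/3 (x(m) = m*(-4 + 1/(1 + 2)) - 2 = m*(-4 + 1/3) - 2 = m*(-4 + ⅓) - 2 = m*(-11/3) - 2 = -11*m/3 - 2 = -2 - 11*m/3)
-5107917/x(1757) = -5107917/(-2 - 11/3*1757) = -5107917/(-2 - 19327/3) = -5107917/(-19333/3) = -5107917*(-3/19333) = 15323751/19333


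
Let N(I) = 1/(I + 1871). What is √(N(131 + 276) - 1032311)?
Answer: I*√5356954953046/2278 ≈ 1016.0*I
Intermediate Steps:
N(I) = 1/(1871 + I)
√(N(131 + 276) - 1032311) = √(1/(1871 + (131 + 276)) - 1032311) = √(1/(1871 + 407) - 1032311) = √(1/2278 - 1032311) = √(-2351604457/2278) = I*√5356954953046/2278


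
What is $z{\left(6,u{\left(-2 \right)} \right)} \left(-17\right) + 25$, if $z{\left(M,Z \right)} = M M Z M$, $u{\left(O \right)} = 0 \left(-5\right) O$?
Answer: $25$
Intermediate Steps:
$u{\left(O \right)} = 0$ ($u{\left(O \right)} = 0 O = 0$)
$z{\left(M,Z \right)} = Z M^{3}$ ($z{\left(M,Z \right)} = M^{2} Z M = Z M^{2} M = Z M^{3}$)
$z{\left(6,u{\left(-2 \right)} \right)} \left(-17\right) + 25 = 0 \cdot 6^{3} \left(-17\right) + 25 = 0 \cdot 216 \left(-17\right) + 25 = 0 \left(-17\right) + 25 = 0 + 25 = 25$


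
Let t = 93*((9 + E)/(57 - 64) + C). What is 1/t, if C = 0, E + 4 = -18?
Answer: 7/1209 ≈ 0.0057899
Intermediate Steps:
E = -22 (E = -4 - 18 = -22)
t = 1209/7 (t = 93*((9 - 22)/(57 - 64) + 0) = 93*(-13/(-7) + 0) = 93*(-13*(-⅐) + 0) = 93*(13/7 + 0) = 93*(13/7) = 1209/7 ≈ 172.71)
1/t = 1/(1209/7) = 7/1209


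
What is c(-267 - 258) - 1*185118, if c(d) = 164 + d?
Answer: -185479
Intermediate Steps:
c(-267 - 258) - 1*185118 = (164 + (-267 - 258)) - 1*185118 = (164 - 525) - 185118 = -361 - 185118 = -185479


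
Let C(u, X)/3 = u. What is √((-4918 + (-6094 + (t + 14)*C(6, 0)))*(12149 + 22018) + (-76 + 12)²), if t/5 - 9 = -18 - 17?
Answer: 2*I*√111895901 ≈ 21156.0*I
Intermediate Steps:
t = -130 (t = 45 + 5*(-18 - 17) = 45 + 5*(-35) = 45 - 175 = -130)
C(u, X) = 3*u
√((-4918 + (-6094 + (t + 14)*C(6, 0)))*(12149 + 22018) + (-76 + 12)²) = √((-4918 + (-6094 + (-130 + 14)*(3*6)))*(12149 + 22018) + (-76 + 12)²) = √((-4918 + (-6094 - 116*18))*34167 + (-64)²) = √((-4918 + (-6094 - 2088))*34167 + 4096) = √((-4918 - 8182)*34167 + 4096) = √(-13100*34167 + 4096) = √(-447587700 + 4096) = √(-447583604) = 2*I*√111895901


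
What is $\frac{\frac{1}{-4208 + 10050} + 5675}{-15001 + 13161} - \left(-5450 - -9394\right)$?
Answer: $- \frac{42428313671}{10749280} \approx -3947.1$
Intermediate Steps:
$\frac{\frac{1}{-4208 + 10050} + 5675}{-15001 + 13161} - \left(-5450 - -9394\right) = \frac{\frac{1}{5842} + 5675}{-1840} - \left(-5450 + 9394\right) = \left(\frac{1}{5842} + 5675\right) \left(- \frac{1}{1840}\right) - 3944 = \frac{33153351}{5842} \left(- \frac{1}{1840}\right) - 3944 = - \frac{33153351}{10749280} - 3944 = - \frac{42428313671}{10749280}$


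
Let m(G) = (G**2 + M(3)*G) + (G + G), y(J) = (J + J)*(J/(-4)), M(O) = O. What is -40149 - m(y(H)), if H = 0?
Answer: -40149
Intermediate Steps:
y(J) = -J**2/2 (y(J) = (2*J)*(J*(-1/4)) = (2*J)*(-J/4) = -J**2/2)
m(G) = G**2 + 5*G (m(G) = (G**2 + 3*G) + (G + G) = (G**2 + 3*G) + 2*G = G**2 + 5*G)
-40149 - m(y(H)) = -40149 - (-1/2*0**2)*(5 - 1/2*0**2) = -40149 - (-1/2*0)*(5 - 1/2*0) = -40149 - 0*(5 + 0) = -40149 - 0*5 = -40149 - 1*0 = -40149 + 0 = -40149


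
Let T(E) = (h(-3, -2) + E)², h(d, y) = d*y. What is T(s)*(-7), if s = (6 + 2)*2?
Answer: -3388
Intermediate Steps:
s = 16 (s = 8*2 = 16)
T(E) = (6 + E)² (T(E) = (-3*(-2) + E)² = (6 + E)²)
T(s)*(-7) = (6 + 16)²*(-7) = 22²*(-7) = 484*(-7) = -3388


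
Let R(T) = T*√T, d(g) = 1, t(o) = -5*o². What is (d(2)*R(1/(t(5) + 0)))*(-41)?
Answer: 41*I*√5/3125 ≈ 0.029337*I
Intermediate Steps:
R(T) = T^(3/2)
(d(2)*R(1/(t(5) + 0)))*(-41) = (1*(1/(-5*5² + 0))^(3/2))*(-41) = (1*(1/(-5*25 + 0))^(3/2))*(-41) = (1*(1/(-125 + 0))^(3/2))*(-41) = (1*(1/(-125))^(3/2))*(-41) = (1*(-1/125)^(3/2))*(-41) = (1*(-I*√5/3125))*(-41) = -I*√5/3125*(-41) = 41*I*√5/3125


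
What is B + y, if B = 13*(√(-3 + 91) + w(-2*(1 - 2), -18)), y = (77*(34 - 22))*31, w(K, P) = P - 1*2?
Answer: 28384 + 26*√22 ≈ 28506.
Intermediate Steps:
w(K, P) = -2 + P (w(K, P) = P - 2 = -2 + P)
y = 28644 (y = (77*12)*31 = 924*31 = 28644)
B = -260 + 26*√22 (B = 13*(√(-3 + 91) + (-2 - 18)) = 13*(√88 - 20) = 13*(2*√22 - 20) = 13*(-20 + 2*√22) = -260 + 26*√22 ≈ -138.05)
B + y = (-260 + 26*√22) + 28644 = 28384 + 26*√22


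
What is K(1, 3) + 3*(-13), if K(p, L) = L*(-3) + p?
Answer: -47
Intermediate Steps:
K(p, L) = p - 3*L (K(p, L) = -3*L + p = p - 3*L)
K(1, 3) + 3*(-13) = (1 - 3*3) + 3*(-13) = (1 - 9) - 39 = -8 - 39 = -47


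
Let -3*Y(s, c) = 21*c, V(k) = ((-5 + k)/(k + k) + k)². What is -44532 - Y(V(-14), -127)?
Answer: -45421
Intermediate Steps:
V(k) = (k + (-5 + k)/(2*k))² (V(k) = ((-5 + k)/((2*k)) + k)² = ((-5 + k)*(1/(2*k)) + k)² = ((-5 + k)/(2*k) + k)² = (k + (-5 + k)/(2*k))²)
Y(s, c) = -7*c
-44532 - Y(V(-14), -127) = -44532 - (-7)*(-127) = -44532 - 1*889 = -44532 - 889 = -45421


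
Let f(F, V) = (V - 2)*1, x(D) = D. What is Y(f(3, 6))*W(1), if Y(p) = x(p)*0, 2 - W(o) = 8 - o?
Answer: 0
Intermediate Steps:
W(o) = -6 + o (W(o) = 2 - (8 - o) = 2 + (-8 + o) = -6 + o)
f(F, V) = -2 + V (f(F, V) = (-2 + V)*1 = -2 + V)
Y(p) = 0 (Y(p) = p*0 = 0)
Y(f(3, 6))*W(1) = 0*(-6 + 1) = 0*(-5) = 0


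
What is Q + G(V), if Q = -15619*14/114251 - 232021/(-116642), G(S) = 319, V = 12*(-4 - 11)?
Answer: 4252145371997/13326465142 ≈ 319.08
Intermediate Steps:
V = -180 (V = 12*(-15) = -180)
Q = 1002991699/13326465142 (Q = -218666*1/114251 - 232021*(-1/116642) = -218666/114251 + 232021/116642 = 1002991699/13326465142 ≈ 0.075263)
Q + G(V) = 1002991699/13326465142 + 319 = 4252145371997/13326465142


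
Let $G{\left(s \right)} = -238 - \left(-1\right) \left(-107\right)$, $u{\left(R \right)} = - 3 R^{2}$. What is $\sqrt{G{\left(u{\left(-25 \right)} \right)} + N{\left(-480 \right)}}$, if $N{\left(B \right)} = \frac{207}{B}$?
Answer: $\frac{3 i \sqrt{61410}}{40} \approx 18.586 i$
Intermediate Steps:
$G{\left(s \right)} = -345$ ($G{\left(s \right)} = -238 - 107 = -345$)
$\sqrt{G{\left(u{\left(-25 \right)} \right)} + N{\left(-480 \right)}} = \sqrt{-345 + \frac{207}{-480}} = \sqrt{-345 + 207 \left(- \frac{1}{480}\right)} = \sqrt{-345 - \frac{69}{160}} = \sqrt{- \frac{55269}{160}} = \frac{3 i \sqrt{61410}}{40}$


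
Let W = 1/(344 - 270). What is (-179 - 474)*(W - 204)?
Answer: 9857035/74 ≈ 1.3320e+5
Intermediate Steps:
W = 1/74 ≈ 0.013514
(-179 - 474)*(W - 204) = (-179 - 474)*(1/74 - 204) = -653*(-15095/74) = 9857035/74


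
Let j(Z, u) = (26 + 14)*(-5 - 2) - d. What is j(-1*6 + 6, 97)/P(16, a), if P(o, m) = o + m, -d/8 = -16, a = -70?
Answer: 68/9 ≈ 7.5556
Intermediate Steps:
d = 128 (d = -8*(-16) = 128)
j(Z, u) = -408 (j(Z, u) = (26 + 14)*(-5 - 2) - 1*128 = 40*(-7) - 128 = -280 - 128 = -408)
P(o, m) = m + o
j(-1*6 + 6, 97)/P(16, a) = -408/(-70 + 16) = -408/(-54) = -408*(-1/54) = 68/9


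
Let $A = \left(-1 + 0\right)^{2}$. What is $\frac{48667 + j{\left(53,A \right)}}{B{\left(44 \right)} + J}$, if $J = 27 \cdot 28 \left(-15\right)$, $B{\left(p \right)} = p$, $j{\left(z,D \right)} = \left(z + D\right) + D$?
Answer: $- \frac{24361}{5648} \approx -4.3132$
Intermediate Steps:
$A = 1$ ($A = \left(-1\right)^{2} = 1$)
$j{\left(z,D \right)} = z + 2 D$ ($j{\left(z,D \right)} = \left(D + z\right) + D = z + 2 D$)
$J = -11340$ ($J = 756 \left(-15\right) = -11340$)
$\frac{48667 + j{\left(53,A \right)}}{B{\left(44 \right)} + J} = \frac{48667 + \left(53 + 2 \cdot 1\right)}{44 - 11340} = \frac{48667 + \left(53 + 2\right)}{-11296} = \left(48667 + 55\right) \left(- \frac{1}{11296}\right) = 48722 \left(- \frac{1}{11296}\right) = - \frac{24361}{5648}$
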